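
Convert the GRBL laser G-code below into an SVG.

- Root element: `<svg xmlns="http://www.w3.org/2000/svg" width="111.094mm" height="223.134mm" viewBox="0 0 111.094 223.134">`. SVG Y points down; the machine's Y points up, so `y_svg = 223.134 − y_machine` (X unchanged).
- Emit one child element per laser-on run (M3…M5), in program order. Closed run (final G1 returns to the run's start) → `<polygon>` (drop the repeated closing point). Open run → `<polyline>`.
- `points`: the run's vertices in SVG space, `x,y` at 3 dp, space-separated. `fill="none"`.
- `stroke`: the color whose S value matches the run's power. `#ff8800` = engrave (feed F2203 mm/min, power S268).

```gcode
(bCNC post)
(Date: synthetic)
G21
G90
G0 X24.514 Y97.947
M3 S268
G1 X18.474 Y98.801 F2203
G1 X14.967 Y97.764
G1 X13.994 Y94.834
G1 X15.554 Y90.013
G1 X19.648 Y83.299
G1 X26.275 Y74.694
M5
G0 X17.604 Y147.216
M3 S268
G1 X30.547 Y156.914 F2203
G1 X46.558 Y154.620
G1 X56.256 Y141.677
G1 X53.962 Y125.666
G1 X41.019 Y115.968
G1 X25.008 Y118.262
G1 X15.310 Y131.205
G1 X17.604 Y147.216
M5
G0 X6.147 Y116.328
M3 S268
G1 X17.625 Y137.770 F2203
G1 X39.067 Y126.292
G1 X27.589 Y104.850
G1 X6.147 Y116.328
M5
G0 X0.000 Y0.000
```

Each laser-on run becomes one SVG element. Flip Y back into SVG space with y_svg = 223.134 − y_machine. Every run uses S268, so all elements get stroke `#ff8800` (engrave).

Run 1: The run is open, so emit a `<polyline>` with points (Y-flipped): 24.514,125.187 18.474,124.333 14.967,125.370 13.994,128.300 15.554,133.121 19.648,139.835 26.275,148.440.

Run 2: The run returns to its start, so emit a `<polygon>` with points (Y-flipped): 17.604,75.918 30.547,66.220 46.558,68.514 56.256,81.457 53.962,97.468 41.019,107.166 25.008,104.872 15.310,91.929.

Run 3: The run returns to its start, so emit a `<polygon>` with points (Y-flipped): 6.147,106.806 17.625,85.364 39.067,96.842 27.589,118.284.

<svg xmlns="http://www.w3.org/2000/svg" width="111.094mm" height="223.134mm" viewBox="0 0 111.094 223.134">
  <polyline points="24.514,125.187 18.474,124.333 14.967,125.370 13.994,128.300 15.554,133.121 19.648,139.835 26.275,148.440" fill="none" stroke="#ff8800"/>
  <polygon points="17.604,75.918 30.547,66.220 46.558,68.514 56.256,81.457 53.962,97.468 41.019,107.166 25.008,104.872 15.310,91.929" fill="none" stroke="#ff8800"/>
  <polygon points="6.147,106.806 17.625,85.364 39.067,96.842 27.589,118.284" fill="none" stroke="#ff8800"/>
</svg>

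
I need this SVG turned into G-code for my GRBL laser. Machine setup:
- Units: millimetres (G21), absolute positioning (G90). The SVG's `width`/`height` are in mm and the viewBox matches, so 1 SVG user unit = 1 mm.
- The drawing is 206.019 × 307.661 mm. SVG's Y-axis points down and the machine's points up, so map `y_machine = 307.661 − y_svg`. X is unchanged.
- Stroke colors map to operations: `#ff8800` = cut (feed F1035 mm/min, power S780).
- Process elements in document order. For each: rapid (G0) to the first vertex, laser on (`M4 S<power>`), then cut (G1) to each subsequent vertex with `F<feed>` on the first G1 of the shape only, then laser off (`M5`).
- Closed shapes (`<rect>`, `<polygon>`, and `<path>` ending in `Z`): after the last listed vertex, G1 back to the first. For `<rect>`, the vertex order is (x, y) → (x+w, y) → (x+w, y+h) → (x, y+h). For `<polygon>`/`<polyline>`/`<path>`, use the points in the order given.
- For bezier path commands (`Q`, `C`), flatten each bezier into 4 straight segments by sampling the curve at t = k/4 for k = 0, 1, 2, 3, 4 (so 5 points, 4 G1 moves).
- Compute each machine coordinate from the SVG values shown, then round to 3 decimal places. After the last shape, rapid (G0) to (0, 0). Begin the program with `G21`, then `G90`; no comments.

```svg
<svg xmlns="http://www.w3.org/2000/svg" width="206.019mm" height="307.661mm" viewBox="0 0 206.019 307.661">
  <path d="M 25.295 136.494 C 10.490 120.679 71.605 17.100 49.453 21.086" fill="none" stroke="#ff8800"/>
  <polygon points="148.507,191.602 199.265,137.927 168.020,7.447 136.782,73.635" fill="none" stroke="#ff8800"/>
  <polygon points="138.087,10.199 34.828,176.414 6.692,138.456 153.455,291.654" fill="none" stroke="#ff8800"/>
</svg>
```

Since the viewBox matches the mm dimensions, user units are millimetres directly. The only transform is the Y-flip y_m = 307.661 − y_svg.

Shape 1 is a cubic bezier drawn with `<path>`. Its stroke #ff8800 means cut at S780, F1035. After flipping Y the toolpath is (25.295,171.167) → (25.939,196.432) → (40.129,236.296) → (52.942,272.448) → (49.453,286.575).

Shape 2 is a closed polygon drawn with `<polygon>`. Its stroke #ff8800 means cut at S780, F1035. After flipping Y the toolpath is (148.507,116.059) → (199.265,169.734) → (168.020,300.214) → (136.782,234.026) → (148.507,116.059), returning to the start.

Shape 3 is a closed polygon drawn with `<polygon>`. Its stroke #ff8800 means cut at S780, F1035. After flipping Y the toolpath is (138.087,297.462) → (34.828,131.247) → (6.692,169.205) → (153.455,16.007) → (138.087,297.462), returning to the start.

G21
G90
G0 X25.295 Y171.167
M4 S780
G1 X25.939 Y196.432 F1035
G1 X40.129 Y236.296
G1 X52.942 Y272.448
G1 X49.453 Y286.575
M5
G0 X148.507 Y116.059
M4 S780
G1 X199.265 Y169.734 F1035
G1 X168.020 Y300.214
G1 X136.782 Y234.026
G1 X148.507 Y116.059
M5
G0 X138.087 Y297.462
M4 S780
G1 X34.828 Y131.247 F1035
G1 X6.692 Y169.205
G1 X153.455 Y16.007
G1 X138.087 Y297.462
M5
G0 X0.000 Y0.000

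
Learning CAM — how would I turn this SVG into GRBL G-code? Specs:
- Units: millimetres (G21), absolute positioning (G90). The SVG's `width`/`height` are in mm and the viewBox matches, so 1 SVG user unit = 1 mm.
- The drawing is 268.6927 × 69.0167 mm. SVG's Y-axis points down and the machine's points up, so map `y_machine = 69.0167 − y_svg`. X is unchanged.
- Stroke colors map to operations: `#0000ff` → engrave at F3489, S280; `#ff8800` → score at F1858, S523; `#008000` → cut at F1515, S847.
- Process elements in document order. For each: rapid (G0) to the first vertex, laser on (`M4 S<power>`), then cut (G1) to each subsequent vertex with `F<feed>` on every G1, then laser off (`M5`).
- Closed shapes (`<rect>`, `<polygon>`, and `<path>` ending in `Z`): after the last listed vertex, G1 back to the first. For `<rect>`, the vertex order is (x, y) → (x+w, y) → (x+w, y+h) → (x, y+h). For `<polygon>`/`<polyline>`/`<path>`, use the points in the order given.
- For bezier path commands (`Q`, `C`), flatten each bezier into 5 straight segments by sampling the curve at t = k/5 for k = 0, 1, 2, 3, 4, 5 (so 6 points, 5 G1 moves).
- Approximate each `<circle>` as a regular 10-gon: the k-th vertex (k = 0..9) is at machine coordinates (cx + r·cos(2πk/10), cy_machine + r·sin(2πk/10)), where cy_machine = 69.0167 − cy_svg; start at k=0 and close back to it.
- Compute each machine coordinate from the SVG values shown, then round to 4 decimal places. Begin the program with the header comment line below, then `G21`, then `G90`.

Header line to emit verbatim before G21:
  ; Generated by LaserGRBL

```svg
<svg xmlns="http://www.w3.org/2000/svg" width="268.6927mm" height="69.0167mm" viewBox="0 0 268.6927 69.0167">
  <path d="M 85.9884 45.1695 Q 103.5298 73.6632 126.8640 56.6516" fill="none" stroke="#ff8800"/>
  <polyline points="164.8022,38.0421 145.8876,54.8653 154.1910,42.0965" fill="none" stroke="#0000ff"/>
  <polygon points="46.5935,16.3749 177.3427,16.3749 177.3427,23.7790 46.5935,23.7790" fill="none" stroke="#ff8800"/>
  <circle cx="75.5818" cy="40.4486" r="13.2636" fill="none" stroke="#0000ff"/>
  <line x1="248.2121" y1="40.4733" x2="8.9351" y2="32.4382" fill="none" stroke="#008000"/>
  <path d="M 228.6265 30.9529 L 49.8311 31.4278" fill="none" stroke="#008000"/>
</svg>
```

1 u = 1 mm; y_m = 69.0167 − y.

[1] `<path>` quadratic bezier, #ff8800→score S523 F1858: (85.9884,23.8472) → (93.2367,14.2699) → (100.9484,8.3331) → (109.1235,6.0367) → (117.7620,7.3807) → (126.8640,12.3651)

[2] `<polyline>` open polyline, #0000ff→engrave S280 F3489: (164.8022,30.9746) → (145.8876,14.1514) → (154.1910,26.9202)

[3] `<polygon>` rectangle, #ff8800→score S523 F1858: (46.5935,52.6418) → (177.3427,52.6418) → (177.3427,45.2377) → (46.5935,45.2377) → (46.5935,52.6418) (closed)

[4] `<circle>` circle, #0000ff→engrave S280 F3489: (88.8454,28.5681) → (86.3123,36.3642) → (79.6805,41.1825) → (71.4831,41.1825) → (64.8513,36.3642) → (62.3182,28.5681) → (64.8513,20.7720) → (71.4831,15.9537) → (79.6805,15.9537) → (86.3123,20.7720) → (88.8454,28.5681) (closed)

[5] `<line>` line segment, #008000→cut S847 F1515: (248.2121,28.5434) → (8.9351,36.5785)

[6] `<path>` line segment, #008000→cut S847 F1515: (228.6265,38.0638) → (49.8311,37.5889)

; Generated by LaserGRBL
G21
G90
G0 X85.9884 Y23.8472
M4 S523
G1 X93.2367 Y14.2699 F1858
G1 X100.9484 Y8.3331 F1858
G1 X109.1235 Y6.0367 F1858
G1 X117.7620 Y7.3807 F1858
G1 X126.8640 Y12.3651 F1858
M5
G0 X164.8022 Y30.9746
M4 S280
G1 X145.8876 Y14.1514 F3489
G1 X154.1910 Y26.9202 F3489
M5
G0 X46.5935 Y52.6418
M4 S523
G1 X177.3427 Y52.6418 F1858
G1 X177.3427 Y45.2377 F1858
G1 X46.5935 Y45.2377 F1858
G1 X46.5935 Y52.6418 F1858
M5
G0 X88.8454 Y28.5681
M4 S280
G1 X86.3123 Y36.3642 F3489
G1 X79.6805 Y41.1825 F3489
G1 X71.4831 Y41.1825 F3489
G1 X64.8513 Y36.3642 F3489
G1 X62.3182 Y28.5681 F3489
G1 X64.8513 Y20.7720 F3489
G1 X71.4831 Y15.9537 F3489
G1 X79.6805 Y15.9537 F3489
G1 X86.3123 Y20.7720 F3489
G1 X88.8454 Y28.5681 F3489
M5
G0 X248.2121 Y28.5434
M4 S847
G1 X8.9351 Y36.5785 F1515
M5
G0 X228.6265 Y38.0638
M4 S847
G1 X49.8311 Y37.5889 F1515
M5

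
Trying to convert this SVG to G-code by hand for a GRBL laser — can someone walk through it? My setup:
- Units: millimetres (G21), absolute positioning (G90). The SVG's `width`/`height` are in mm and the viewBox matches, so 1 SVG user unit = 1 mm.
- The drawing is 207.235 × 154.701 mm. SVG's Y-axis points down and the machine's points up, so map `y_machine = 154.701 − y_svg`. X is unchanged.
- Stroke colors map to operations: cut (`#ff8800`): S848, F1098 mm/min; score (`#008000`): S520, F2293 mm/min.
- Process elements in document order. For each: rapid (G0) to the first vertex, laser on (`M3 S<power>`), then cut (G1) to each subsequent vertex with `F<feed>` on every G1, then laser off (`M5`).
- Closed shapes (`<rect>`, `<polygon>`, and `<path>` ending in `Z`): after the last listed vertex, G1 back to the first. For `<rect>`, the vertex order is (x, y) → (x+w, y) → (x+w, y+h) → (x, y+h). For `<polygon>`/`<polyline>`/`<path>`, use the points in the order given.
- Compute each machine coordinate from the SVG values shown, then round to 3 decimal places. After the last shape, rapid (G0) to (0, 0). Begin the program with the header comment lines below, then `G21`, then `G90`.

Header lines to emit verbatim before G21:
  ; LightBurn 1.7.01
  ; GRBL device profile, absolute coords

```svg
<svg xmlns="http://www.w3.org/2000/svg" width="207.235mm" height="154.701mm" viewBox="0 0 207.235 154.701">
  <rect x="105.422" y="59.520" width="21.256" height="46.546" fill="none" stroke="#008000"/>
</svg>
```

; LightBurn 1.7.01
; GRBL device profile, absolute coords
G21
G90
G0 X105.422 Y95.181
M3 S520
G1 X126.678 Y95.181 F2293
G1 X126.678 Y48.635 F2293
G1 X105.422 Y48.635 F2293
G1 X105.422 Y95.181 F2293
M5
G0 X0.000 Y0.000

1 u = 1 mm; y_m = 154.701 − y.

[1] `<rect>` rectangle, #008000→score S520 F2293: (105.422,95.181) → (126.678,95.181) → (126.678,48.635) → (105.422,48.635) → (105.422,95.181) (closed)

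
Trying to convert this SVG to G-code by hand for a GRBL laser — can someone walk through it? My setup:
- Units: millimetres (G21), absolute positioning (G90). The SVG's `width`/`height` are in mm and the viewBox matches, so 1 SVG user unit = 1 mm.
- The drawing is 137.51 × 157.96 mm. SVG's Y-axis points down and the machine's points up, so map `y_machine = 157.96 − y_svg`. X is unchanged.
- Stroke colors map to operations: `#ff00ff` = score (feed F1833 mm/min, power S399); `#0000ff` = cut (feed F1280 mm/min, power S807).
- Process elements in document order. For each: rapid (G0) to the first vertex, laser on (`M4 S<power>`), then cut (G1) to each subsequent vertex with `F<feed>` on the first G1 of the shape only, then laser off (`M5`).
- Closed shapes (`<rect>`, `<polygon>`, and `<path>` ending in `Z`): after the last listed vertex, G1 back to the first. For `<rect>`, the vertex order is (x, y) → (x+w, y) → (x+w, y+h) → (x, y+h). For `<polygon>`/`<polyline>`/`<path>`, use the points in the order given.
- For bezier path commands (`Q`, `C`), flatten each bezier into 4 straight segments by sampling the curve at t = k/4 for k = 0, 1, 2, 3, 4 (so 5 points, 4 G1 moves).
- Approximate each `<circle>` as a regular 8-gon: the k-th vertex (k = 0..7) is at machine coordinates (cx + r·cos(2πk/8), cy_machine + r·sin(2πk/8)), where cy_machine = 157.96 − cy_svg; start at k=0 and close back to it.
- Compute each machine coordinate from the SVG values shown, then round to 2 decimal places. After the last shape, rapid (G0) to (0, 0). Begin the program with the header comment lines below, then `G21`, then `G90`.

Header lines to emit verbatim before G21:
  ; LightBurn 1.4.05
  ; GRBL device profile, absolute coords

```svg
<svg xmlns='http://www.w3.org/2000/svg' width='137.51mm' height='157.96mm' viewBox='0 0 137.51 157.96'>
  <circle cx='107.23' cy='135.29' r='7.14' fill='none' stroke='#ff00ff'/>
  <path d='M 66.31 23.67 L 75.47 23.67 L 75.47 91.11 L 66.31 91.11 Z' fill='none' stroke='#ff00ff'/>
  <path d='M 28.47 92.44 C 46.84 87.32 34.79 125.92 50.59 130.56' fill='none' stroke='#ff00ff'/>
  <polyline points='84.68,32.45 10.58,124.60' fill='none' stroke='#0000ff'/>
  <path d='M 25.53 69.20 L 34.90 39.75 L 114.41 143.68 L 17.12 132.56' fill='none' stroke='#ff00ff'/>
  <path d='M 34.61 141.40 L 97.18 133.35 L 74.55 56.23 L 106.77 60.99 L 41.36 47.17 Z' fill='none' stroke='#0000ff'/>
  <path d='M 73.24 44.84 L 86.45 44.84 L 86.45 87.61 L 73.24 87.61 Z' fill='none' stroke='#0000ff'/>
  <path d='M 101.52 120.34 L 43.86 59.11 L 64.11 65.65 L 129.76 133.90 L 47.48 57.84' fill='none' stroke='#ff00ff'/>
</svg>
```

Since the viewBox matches the mm dimensions, user units are millimetres directly. The only transform is the Y-flip y_m = 157.96 − y_svg.

Shape 1 is a circle drawn with `<circle>`. Its stroke #ff00ff means score at S399, F1833. After flipping Y the toolpath is (114.37,22.67) → (112.28,27.72) → (107.23,29.81) → (102.18,27.72) → (100.09,22.67) → (102.18,17.62) → (107.23,15.53) → (112.28,17.62) → (114.37,22.67), returning to the start.

Shape 2 is a rectangle drawn with `<path>`. Its stroke #ff00ff means score at S399, F1833. After flipping Y the toolpath is (66.31,134.29) → (75.47,134.29) → (75.47,66.85) → (66.31,66.85) → (66.31,134.29), returning to the start.

Shape 3 is a cubic bezier drawn with `<path>`. Its stroke #ff00ff means score at S399, F1833. After flipping Y the toolpath is (28.47,65.52) → (37.45,62.38) → (40.49,50.12) → (43.05,36.03) → (50.59,27.40).

Shape 4 is a line segment drawn with `<polyline>`. Its stroke #0000ff means cut at S807, F1280. After flipping Y the toolpath is (84.68,125.51) → (10.58,33.36).

Shape 5 is a open polyline drawn with `<path>`. Its stroke #ff00ff means score at S399, F1833. After flipping Y the toolpath is (25.53,88.76) → (34.90,118.21) → (114.41,14.28) → (17.12,25.40).

Shape 6 is a closed polygon drawn with `<path>`. Its stroke #0000ff means cut at S807, F1280. After flipping Y the toolpath is (34.61,16.56) → (97.18,24.61) → (74.55,101.73) → (106.77,96.97) → (41.36,110.79) → (34.61,16.56), returning to the start.

Shape 7 is a rectangle drawn with `<path>`. Its stroke #0000ff means cut at S807, F1280. After flipping Y the toolpath is (73.24,113.12) → (86.45,113.12) → (86.45,70.35) → (73.24,70.35) → (73.24,113.12), returning to the start.

Shape 8 is a open polyline drawn with `<path>`. Its stroke #ff00ff means score at S399, F1833. After flipping Y the toolpath is (101.52,37.62) → (43.86,98.85) → (64.11,92.31) → (129.76,24.06) → (47.48,100.12).

; LightBurn 1.4.05
; GRBL device profile, absolute coords
G21
G90
G0 X114.37 Y22.67
M4 S399
G1 X112.28 Y27.72 F1833
G1 X107.23 Y29.81
G1 X102.18 Y27.72
G1 X100.09 Y22.67
G1 X102.18 Y17.62
G1 X107.23 Y15.53
G1 X112.28 Y17.62
G1 X114.37 Y22.67
M5
G0 X66.31 Y134.29
M4 S399
G1 X75.47 Y134.29 F1833
G1 X75.47 Y66.85
G1 X66.31 Y66.85
G1 X66.31 Y134.29
M5
G0 X28.47 Y65.52
M4 S399
G1 X37.45 Y62.38 F1833
G1 X40.49 Y50.12
G1 X43.05 Y36.03
G1 X50.59 Y27.40
M5
G0 X84.68 Y125.51
M4 S807
G1 X10.58 Y33.36 F1280
M5
G0 X25.53 Y88.76
M4 S399
G1 X34.90 Y118.21 F1833
G1 X114.41 Y14.28
G1 X17.12 Y25.40
M5
G0 X34.61 Y16.56
M4 S807
G1 X97.18 Y24.61 F1280
G1 X74.55 Y101.73
G1 X106.77 Y96.97
G1 X41.36 Y110.79
G1 X34.61 Y16.56
M5
G0 X73.24 Y113.12
M4 S807
G1 X86.45 Y113.12 F1280
G1 X86.45 Y70.35
G1 X73.24 Y70.35
G1 X73.24 Y113.12
M5
G0 X101.52 Y37.62
M4 S399
G1 X43.86 Y98.85 F1833
G1 X64.11 Y92.31
G1 X129.76 Y24.06
G1 X47.48 Y100.12
M5
G0 X0.00 Y0.00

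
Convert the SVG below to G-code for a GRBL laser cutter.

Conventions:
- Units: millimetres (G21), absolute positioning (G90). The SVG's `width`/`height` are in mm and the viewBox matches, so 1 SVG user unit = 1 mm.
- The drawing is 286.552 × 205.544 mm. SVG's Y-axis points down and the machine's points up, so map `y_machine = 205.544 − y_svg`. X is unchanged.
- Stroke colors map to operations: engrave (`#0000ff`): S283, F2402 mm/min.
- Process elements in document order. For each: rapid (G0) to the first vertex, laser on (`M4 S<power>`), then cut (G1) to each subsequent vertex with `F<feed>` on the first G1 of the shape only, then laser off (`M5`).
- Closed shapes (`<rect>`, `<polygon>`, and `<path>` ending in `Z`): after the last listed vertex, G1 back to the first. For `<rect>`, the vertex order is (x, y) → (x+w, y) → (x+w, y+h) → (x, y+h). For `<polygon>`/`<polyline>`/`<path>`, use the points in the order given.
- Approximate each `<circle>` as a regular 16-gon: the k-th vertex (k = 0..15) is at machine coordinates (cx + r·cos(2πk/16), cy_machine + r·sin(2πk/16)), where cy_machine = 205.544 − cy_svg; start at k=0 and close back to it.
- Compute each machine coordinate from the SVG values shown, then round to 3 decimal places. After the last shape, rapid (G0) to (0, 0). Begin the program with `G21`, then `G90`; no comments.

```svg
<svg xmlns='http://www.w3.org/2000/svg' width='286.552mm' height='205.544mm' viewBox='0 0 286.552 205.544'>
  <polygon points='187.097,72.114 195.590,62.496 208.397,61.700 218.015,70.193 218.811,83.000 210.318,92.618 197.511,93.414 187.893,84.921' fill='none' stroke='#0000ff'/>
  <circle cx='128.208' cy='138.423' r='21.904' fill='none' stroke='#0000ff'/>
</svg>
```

1 u = 1 mm; y_m = 205.544 − y.

[1] `<polygon>` regular polygon, #0000ff→engrave S283 F2402: (187.097,133.430) → (195.590,143.048) → (208.397,143.844) → (218.015,135.351) → (218.811,122.544) → (210.318,112.926) → (197.511,112.130) → (187.893,120.623) → (187.097,133.430) (closed)

[2] `<circle>` circle, #0000ff→engrave S283 F2402: (150.112,67.121) → (148.445,75.503) → (143.696,82.609) → (136.590,87.358) → (128.208,89.025) → (119.826,87.358) → (112.720,82.609) → (107.971,75.503) → (106.304,67.121) → (107.971,58.739) → (112.720,51.633) → (119.826,46.884) → (128.208,45.217) → (136.590,46.884) → (143.696,51.633) → (148.445,58.739) → (150.112,67.121) (closed)

G21
G90
G0 X187.097 Y133.430
M4 S283
G1 X195.590 Y143.048 F2402
G1 X208.397 Y143.844
G1 X218.015 Y135.351
G1 X218.811 Y122.544
G1 X210.318 Y112.926
G1 X197.511 Y112.130
G1 X187.893 Y120.623
G1 X187.097 Y133.430
M5
G0 X150.112 Y67.121
M4 S283
G1 X148.445 Y75.503 F2402
G1 X143.696 Y82.609
G1 X136.590 Y87.358
G1 X128.208 Y89.025
G1 X119.826 Y87.358
G1 X112.720 Y82.609
G1 X107.971 Y75.503
G1 X106.304 Y67.121
G1 X107.971 Y58.739
G1 X112.720 Y51.633
G1 X119.826 Y46.884
G1 X128.208 Y45.217
G1 X136.590 Y46.884
G1 X143.696 Y51.633
G1 X148.445 Y58.739
G1 X150.112 Y67.121
M5
G0 X0.000 Y0.000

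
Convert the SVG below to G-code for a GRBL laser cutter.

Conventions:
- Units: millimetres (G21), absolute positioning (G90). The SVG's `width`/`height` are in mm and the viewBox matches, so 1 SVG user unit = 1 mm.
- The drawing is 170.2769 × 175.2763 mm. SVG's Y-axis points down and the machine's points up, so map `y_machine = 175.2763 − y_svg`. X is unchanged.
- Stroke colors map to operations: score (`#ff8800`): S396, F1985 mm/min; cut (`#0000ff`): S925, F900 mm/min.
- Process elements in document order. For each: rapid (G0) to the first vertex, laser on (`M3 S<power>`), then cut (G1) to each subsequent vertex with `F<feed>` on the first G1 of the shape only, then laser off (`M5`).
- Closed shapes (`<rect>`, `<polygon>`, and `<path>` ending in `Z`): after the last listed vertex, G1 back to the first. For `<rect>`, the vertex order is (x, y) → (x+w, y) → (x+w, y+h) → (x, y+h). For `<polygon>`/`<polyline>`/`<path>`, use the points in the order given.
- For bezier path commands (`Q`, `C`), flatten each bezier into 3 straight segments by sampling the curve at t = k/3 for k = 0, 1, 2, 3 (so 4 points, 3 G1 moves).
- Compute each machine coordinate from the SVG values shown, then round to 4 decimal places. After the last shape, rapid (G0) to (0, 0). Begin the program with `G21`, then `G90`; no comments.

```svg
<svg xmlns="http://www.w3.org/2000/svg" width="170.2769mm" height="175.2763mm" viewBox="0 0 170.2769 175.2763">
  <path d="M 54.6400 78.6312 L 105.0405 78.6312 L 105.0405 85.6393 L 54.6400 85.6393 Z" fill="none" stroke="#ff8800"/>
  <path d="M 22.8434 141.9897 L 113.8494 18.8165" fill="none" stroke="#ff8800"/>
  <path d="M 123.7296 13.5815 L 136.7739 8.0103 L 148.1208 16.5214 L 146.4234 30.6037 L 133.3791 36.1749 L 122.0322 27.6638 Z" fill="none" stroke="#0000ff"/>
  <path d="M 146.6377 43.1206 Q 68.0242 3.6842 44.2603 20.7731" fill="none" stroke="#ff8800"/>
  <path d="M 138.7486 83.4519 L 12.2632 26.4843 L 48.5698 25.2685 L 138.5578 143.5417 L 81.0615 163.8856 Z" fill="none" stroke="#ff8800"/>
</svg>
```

G21
G90
G0 X54.6400 Y96.6451
M3 S396
G1 X105.0405 Y96.6451 F1985
G1 X105.0405 Y89.6370
G1 X54.6400 Y89.6370
G1 X54.6400 Y96.6451
M5
G0 X22.8434 Y33.2866
M3 S396
G1 X113.8494 Y156.4598 F1985
M5
G0 X123.7296 Y161.6948
M3 S925
G1 X136.7739 Y167.2660 F900
G1 X148.1208 Y158.7549
G1 X146.4234 Y144.6726
G1 X133.3791 Y139.1014
G1 X122.0322 Y147.6125
G1 X123.7296 Y161.6948
M5
G0 X146.6377 Y132.1557
M3 S396
G1 X100.3231 Y152.1660 F1985
G1 X66.1973 Y159.6152
G1 X44.2603 Y154.5032
M5
G0 X138.7486 Y91.8244
M3 S396
G1 X12.2632 Y148.7920 F1985
G1 X48.5698 Y150.0078
G1 X138.5578 Y31.7346
G1 X81.0615 Y11.3907
G1 X138.7486 Y91.8244
M5
G0 X0.0000 Y0.0000

viewBox `0 0 170.2769 175.2763` with mm width/height → 1 unit = 1 mm. Flip: y_m = 175.2763 − y_svg.

**Shape 1** — `<path>` rectangle, stroke `#ff8800` → score (S396, F1985). Machine vertices: (54.6400,96.6451) → (105.0405,96.6451) → (105.0405,89.6370) → (54.6400,89.6370) → (54.6400,96.6451). Closed: final G1 returns to the first vertex.

**Shape 2** — `<path>` line segment, stroke `#ff8800` → score (S396, F1985). Machine vertices: (22.8434,33.2866) → (113.8494,156.4598). Open path.

**Shape 3** — `<path>` regular polygon, stroke `#0000ff` → cut (S925, F900). Machine vertices: (123.7296,161.6948) → (136.7739,167.2660) → (148.1208,158.7549) → (146.4234,144.6726) → (133.3791,139.1014) → (122.0322,147.6125) → (123.7296,161.6948). Closed: final G1 returns to the first vertex.

**Shape 4** — `<path>` quadratic bezier, stroke `#ff8800` → score (S396, F1985). Control points (SVG): P0=(146.6377,43.1206), P1=(68.0242,3.6842), P2=(44.2603,20.7731); sampled at t=k/3. Machine vertices: (146.6377,132.1557) → (100.3231,152.1660) → (66.1973,159.6152) → (44.2603,154.5032). Open path.

**Shape 5** — `<path>` closed polygon, stroke `#ff8800` → score (S396, F1985). Machine vertices: (138.7486,91.8244) → (12.2632,148.7920) → (48.5698,150.0078) → (138.5578,31.7346) → (81.0615,11.3907) → (138.7486,91.8244). Closed: final G1 returns to the first vertex.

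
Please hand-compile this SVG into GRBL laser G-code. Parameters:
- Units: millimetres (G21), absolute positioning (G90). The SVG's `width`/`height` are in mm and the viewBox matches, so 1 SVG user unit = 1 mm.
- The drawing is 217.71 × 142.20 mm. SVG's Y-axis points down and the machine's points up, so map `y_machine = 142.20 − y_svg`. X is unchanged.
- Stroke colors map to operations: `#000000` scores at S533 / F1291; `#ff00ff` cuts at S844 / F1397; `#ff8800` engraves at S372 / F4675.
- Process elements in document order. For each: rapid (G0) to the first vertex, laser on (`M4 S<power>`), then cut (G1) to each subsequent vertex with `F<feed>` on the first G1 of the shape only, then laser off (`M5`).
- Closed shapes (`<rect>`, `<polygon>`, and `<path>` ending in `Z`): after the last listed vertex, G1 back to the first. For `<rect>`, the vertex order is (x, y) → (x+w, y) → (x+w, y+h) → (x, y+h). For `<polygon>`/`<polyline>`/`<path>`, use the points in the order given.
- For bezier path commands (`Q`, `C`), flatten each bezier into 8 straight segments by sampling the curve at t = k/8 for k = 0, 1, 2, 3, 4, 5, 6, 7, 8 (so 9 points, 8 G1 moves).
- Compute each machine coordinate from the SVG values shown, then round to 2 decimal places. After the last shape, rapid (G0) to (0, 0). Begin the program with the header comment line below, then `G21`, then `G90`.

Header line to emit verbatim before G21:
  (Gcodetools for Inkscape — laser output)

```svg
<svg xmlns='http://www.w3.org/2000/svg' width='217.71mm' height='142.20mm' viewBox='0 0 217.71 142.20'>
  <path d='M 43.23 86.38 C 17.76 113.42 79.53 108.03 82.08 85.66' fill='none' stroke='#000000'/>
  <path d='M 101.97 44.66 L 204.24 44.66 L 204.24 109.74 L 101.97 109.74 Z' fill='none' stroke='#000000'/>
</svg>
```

Since the viewBox matches the mm dimensions, user units are millimetres directly. The only transform is the Y-flip y_m = 142.20 − y_svg.

Shape 1 is a cubic bezier drawn with `<path>`. Its stroke #000000 means score at S533, F1291. After flipping Y the toolpath is (43.23,55.82) → (37.48,47.17) → (38.20,41.38) → (43.66,38.27) → (52.15,37.65) → (61.95,39.35) → (71.35,43.19) → (78.63,48.98) → (82.08,56.54).

Shape 2 is a rectangle drawn with `<path>`. Its stroke #000000 means score at S533, F1291. After flipping Y the toolpath is (101.97,97.54) → (204.24,97.54) → (204.24,32.46) → (101.97,32.46) → (101.97,97.54), returning to the start.

(Gcodetools for Inkscape — laser output)
G21
G90
G0 X43.23 Y55.82
M4 S533
G1 X37.48 Y47.17 F1291
G1 X38.20 Y41.38
G1 X43.66 Y38.27
G1 X52.15 Y37.65
G1 X61.95 Y39.35
G1 X71.35 Y43.19
G1 X78.63 Y48.98
G1 X82.08 Y56.54
M5
G0 X101.97 Y97.54
M4 S533
G1 X204.24 Y97.54 F1291
G1 X204.24 Y32.46
G1 X101.97 Y32.46
G1 X101.97 Y97.54
M5
G0 X0.00 Y0.00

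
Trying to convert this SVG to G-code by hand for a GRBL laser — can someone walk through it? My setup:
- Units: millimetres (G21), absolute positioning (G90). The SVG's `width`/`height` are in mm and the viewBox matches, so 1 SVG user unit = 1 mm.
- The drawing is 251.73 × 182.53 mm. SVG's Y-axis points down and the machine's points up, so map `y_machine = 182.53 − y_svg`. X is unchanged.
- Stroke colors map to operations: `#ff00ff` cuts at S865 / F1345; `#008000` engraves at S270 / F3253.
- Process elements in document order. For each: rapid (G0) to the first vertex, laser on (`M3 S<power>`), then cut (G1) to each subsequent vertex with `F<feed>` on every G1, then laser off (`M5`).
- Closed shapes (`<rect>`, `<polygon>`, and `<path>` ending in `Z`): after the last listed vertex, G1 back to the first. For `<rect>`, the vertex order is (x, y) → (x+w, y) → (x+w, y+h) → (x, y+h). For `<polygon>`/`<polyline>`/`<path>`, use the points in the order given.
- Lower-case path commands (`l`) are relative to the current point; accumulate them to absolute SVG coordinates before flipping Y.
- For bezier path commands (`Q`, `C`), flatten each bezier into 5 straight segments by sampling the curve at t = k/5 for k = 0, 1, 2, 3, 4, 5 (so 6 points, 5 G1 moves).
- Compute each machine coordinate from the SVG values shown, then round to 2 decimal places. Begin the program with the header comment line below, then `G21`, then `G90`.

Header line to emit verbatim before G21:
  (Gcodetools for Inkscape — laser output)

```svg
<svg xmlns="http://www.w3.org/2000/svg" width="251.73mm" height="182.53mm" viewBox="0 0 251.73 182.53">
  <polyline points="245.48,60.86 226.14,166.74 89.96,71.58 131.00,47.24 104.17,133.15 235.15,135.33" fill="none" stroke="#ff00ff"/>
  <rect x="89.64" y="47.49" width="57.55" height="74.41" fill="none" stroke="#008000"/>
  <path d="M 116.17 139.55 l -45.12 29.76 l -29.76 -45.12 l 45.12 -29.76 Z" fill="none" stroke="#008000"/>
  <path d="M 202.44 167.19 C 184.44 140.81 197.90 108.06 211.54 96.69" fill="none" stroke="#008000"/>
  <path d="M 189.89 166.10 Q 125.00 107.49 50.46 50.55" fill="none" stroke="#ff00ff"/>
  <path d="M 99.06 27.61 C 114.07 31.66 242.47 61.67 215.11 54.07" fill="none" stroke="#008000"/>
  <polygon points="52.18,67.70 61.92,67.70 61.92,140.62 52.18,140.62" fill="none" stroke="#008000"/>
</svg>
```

1 u = 1 mm; y_m = 182.53 − y.

[1] `<polyline>` open polyline, #ff00ff→cut S865 F1345: (245.48,121.67) → (226.14,15.79) → (89.96,110.95) → (131.00,135.29) → (104.17,49.38) → (235.15,47.20)

[2] `<rect>` rectangle, #008000→engrave S270 F3253: (89.64,135.04) → (147.19,135.04) → (147.19,60.63) → (89.64,60.63) → (89.64,135.04) (closed)

[3] `<path>` regular polygon, #008000→engrave S270 F3253: (116.17,42.98) → (71.05,13.22) → (41.29,58.34) → (86.41,88.10) → (116.17,42.98) (closed)

[4] `<path>` cubic bezier, #008000→engrave S270 F3253: (202.44,15.34) → (195.16,31.71) → (193.94,48.28) → (197.26,63.71) → (203.63,76.67) → (211.54,85.84)

[5] `<path>` quadratic bezier, #ff00ff→cut S865 F1345: (189.89,16.43) → (163.55,39.81) → (136.43,63.05) → (108.55,86.16) → (79.89,109.14) → (50.46,131.98)

[6] `<path>` cubic bezier, #008000→engrave S270 F3253: (99.06,154.92) → (119.52,149.88) → (154.27,141.67) → (190.40,133.32) → (214.99,127.90) → (215.11,128.46)

[7] `<polygon>` rectangle, #008000→engrave S270 F3253: (52.18,114.83) → (61.92,114.83) → (61.92,41.91) → (52.18,41.91) → (52.18,114.83) (closed)

(Gcodetools for Inkscape — laser output)
G21
G90
G0 X245.48 Y121.67
M3 S865
G1 X226.14 Y15.79 F1345
G1 X89.96 Y110.95 F1345
G1 X131.00 Y135.29 F1345
G1 X104.17 Y49.38 F1345
G1 X235.15 Y47.20 F1345
M5
G0 X89.64 Y135.04
M3 S270
G1 X147.19 Y135.04 F3253
G1 X147.19 Y60.63 F3253
G1 X89.64 Y60.63 F3253
G1 X89.64 Y135.04 F3253
M5
G0 X116.17 Y42.98
M3 S270
G1 X71.05 Y13.22 F3253
G1 X41.29 Y58.34 F3253
G1 X86.41 Y88.10 F3253
G1 X116.17 Y42.98 F3253
M5
G0 X202.44 Y15.34
M3 S270
G1 X195.16 Y31.71 F3253
G1 X193.94 Y48.28 F3253
G1 X197.26 Y63.71 F3253
G1 X203.63 Y76.67 F3253
G1 X211.54 Y85.84 F3253
M5
G0 X189.89 Y16.43
M3 S865
G1 X163.55 Y39.81 F1345
G1 X136.43 Y63.05 F1345
G1 X108.55 Y86.16 F1345
G1 X79.89 Y109.14 F1345
G1 X50.46 Y131.98 F1345
M5
G0 X99.06 Y154.92
M3 S270
G1 X119.52 Y149.88 F3253
G1 X154.27 Y141.67 F3253
G1 X190.40 Y133.32 F3253
G1 X214.99 Y127.90 F3253
G1 X215.11 Y128.46 F3253
M5
G0 X52.18 Y114.83
M3 S270
G1 X61.92 Y114.83 F3253
G1 X61.92 Y41.91 F3253
G1 X52.18 Y41.91 F3253
G1 X52.18 Y114.83 F3253
M5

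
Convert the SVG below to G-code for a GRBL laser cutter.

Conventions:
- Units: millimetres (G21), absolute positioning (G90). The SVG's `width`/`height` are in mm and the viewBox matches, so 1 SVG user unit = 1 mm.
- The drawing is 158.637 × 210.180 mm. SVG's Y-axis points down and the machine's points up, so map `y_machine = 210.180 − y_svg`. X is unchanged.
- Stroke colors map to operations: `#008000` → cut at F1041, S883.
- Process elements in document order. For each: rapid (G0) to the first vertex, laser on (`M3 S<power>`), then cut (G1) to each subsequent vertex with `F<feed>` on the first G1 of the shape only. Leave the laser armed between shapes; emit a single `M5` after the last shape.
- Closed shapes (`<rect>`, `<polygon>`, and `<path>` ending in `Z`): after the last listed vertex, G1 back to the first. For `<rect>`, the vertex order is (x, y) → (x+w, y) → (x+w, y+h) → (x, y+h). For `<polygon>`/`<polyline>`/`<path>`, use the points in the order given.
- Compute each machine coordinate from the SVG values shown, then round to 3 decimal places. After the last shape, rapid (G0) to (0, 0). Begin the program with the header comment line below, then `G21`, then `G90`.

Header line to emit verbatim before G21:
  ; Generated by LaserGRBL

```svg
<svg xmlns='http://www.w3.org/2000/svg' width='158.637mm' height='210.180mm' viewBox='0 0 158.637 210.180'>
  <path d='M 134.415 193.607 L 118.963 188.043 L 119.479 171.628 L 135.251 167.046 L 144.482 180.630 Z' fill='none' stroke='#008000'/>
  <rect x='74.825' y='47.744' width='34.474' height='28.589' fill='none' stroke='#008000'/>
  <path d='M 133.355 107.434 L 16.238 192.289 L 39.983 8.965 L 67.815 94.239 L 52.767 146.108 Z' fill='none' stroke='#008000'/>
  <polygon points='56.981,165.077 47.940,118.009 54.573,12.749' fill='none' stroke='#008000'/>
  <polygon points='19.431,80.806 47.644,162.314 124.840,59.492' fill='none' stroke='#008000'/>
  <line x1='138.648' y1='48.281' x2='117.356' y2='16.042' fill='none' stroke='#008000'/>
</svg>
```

viewBox `0 0 158.637 210.180` with mm width/height → 1 unit = 1 mm. Flip: y_m = 210.180 − y_svg.

**Shape 1** — `<path>` regular polygon, stroke `#008000` → cut (S883, F1041). Machine vertices: (134.415,16.573) → (118.963,22.137) → (119.479,38.552) → (135.251,43.134) → (144.482,29.550) → (134.415,16.573). Closed: final G1 returns to the first vertex.

**Shape 2** — `<rect>` rectangle, stroke `#008000` → cut (S883, F1041). Machine vertices: (74.825,162.436) → (109.299,162.436) → (109.299,133.847) → (74.825,133.847) → (74.825,162.436). Closed: final G1 returns to the first vertex.

**Shape 3** — `<path>` closed polygon, stroke `#008000` → cut (S883, F1041). Machine vertices: (133.355,102.746) → (16.238,17.891) → (39.983,201.215) → (67.815,115.941) → (52.767,64.072) → (133.355,102.746). Closed: final G1 returns to the first vertex.

**Shape 4** — `<polygon>` closed polygon, stroke `#008000` → cut (S883, F1041). Machine vertices: (56.981,45.103) → (47.940,92.171) → (54.573,197.431) → (56.981,45.103). Closed: final G1 returns to the first vertex.

**Shape 5** — `<polygon>` closed polygon, stroke `#008000` → cut (S883, F1041). Machine vertices: (19.431,129.374) → (47.644,47.866) → (124.840,150.688) → (19.431,129.374). Closed: final G1 returns to the first vertex.

**Shape 6** — `<line>` line segment, stroke `#008000` → cut (S883, F1041). Machine vertices: (138.648,161.899) → (117.356,194.138). Open path.

; Generated by LaserGRBL
G21
G90
G0 X134.415 Y16.573
M3 S883
G1 X118.963 Y22.137 F1041
G1 X119.479 Y38.552
G1 X135.251 Y43.134
G1 X144.482 Y29.550
G1 X134.415 Y16.573
G0 X74.825 Y162.436
M3 S883
G1 X109.299 Y162.436 F1041
G1 X109.299 Y133.847
G1 X74.825 Y133.847
G1 X74.825 Y162.436
G0 X133.355 Y102.746
M3 S883
G1 X16.238 Y17.891 F1041
G1 X39.983 Y201.215
G1 X67.815 Y115.941
G1 X52.767 Y64.072
G1 X133.355 Y102.746
G0 X56.981 Y45.103
M3 S883
G1 X47.940 Y92.171 F1041
G1 X54.573 Y197.431
G1 X56.981 Y45.103
G0 X19.431 Y129.374
M3 S883
G1 X47.644 Y47.866 F1041
G1 X124.840 Y150.688
G1 X19.431 Y129.374
G0 X138.648 Y161.899
M3 S883
G1 X117.356 Y194.138 F1041
M5
G0 X0.000 Y0.000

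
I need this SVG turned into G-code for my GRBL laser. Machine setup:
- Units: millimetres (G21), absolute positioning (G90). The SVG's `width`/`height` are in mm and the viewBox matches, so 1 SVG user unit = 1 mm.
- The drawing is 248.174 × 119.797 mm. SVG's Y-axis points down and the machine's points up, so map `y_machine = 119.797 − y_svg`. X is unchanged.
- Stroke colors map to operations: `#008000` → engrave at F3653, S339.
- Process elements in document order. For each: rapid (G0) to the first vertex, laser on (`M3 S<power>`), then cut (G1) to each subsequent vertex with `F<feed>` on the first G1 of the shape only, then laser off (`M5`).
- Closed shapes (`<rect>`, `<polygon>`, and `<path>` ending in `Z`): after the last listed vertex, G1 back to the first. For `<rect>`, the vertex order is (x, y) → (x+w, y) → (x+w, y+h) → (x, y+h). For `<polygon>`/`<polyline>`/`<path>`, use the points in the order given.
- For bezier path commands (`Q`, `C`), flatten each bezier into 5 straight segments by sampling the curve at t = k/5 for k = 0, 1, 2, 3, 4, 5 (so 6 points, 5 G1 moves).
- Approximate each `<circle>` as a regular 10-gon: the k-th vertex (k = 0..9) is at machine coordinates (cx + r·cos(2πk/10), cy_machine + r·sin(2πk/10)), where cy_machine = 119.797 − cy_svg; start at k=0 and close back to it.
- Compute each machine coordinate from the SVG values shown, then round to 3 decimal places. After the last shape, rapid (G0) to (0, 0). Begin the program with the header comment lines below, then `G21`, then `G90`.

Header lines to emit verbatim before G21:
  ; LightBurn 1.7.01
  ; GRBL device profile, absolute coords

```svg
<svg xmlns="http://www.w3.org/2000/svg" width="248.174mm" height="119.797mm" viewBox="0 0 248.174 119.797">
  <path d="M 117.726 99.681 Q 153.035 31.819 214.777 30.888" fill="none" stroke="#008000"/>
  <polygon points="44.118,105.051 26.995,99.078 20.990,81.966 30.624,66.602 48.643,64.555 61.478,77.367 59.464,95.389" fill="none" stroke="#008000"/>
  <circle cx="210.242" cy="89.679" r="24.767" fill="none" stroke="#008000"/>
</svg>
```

1 u = 1 mm; y_m = 119.797 − y.

[1] `<path>` quadratic bezier, #008000→engrave S339 F3653: (117.726,20.116) → (132.907,44.584) → (150.202,63.697) → (169.613,77.455) → (191.138,85.859) → (214.777,88.909)

[2] `<polygon>` regular polygon, #008000→engrave S339 F3653: (44.118,14.746) → (26.995,20.719) → (20.990,37.831) → (30.624,53.195) → (48.643,55.242) → (61.478,42.430) → (59.464,24.408) → (44.118,14.746) (closed)

[3] `<circle>` circle, #008000→engrave S339 F3653: (235.009,30.118) → (230.279,44.676) → (217.895,53.673) → (202.589,53.673) → (190.205,44.676) → (185.475,30.118) → (190.205,15.560) → (202.589,6.563) → (217.895,6.563) → (230.279,15.560) → (235.009,30.118) (closed)

; LightBurn 1.7.01
; GRBL device profile, absolute coords
G21
G90
G0 X117.726 Y20.116
M3 S339
G1 X132.907 Y44.584 F3653
G1 X150.202 Y63.697
G1 X169.613 Y77.455
G1 X191.138 Y85.859
G1 X214.777 Y88.909
M5
G0 X44.118 Y14.746
M3 S339
G1 X26.995 Y20.719 F3653
G1 X20.990 Y37.831
G1 X30.624 Y53.195
G1 X48.643 Y55.242
G1 X61.478 Y42.430
G1 X59.464 Y24.408
G1 X44.118 Y14.746
M5
G0 X235.009 Y30.118
M3 S339
G1 X230.279 Y44.676 F3653
G1 X217.895 Y53.673
G1 X202.589 Y53.673
G1 X190.205 Y44.676
G1 X185.475 Y30.118
G1 X190.205 Y15.560
G1 X202.589 Y6.563
G1 X217.895 Y6.563
G1 X230.279 Y15.560
G1 X235.009 Y30.118
M5
G0 X0.000 Y0.000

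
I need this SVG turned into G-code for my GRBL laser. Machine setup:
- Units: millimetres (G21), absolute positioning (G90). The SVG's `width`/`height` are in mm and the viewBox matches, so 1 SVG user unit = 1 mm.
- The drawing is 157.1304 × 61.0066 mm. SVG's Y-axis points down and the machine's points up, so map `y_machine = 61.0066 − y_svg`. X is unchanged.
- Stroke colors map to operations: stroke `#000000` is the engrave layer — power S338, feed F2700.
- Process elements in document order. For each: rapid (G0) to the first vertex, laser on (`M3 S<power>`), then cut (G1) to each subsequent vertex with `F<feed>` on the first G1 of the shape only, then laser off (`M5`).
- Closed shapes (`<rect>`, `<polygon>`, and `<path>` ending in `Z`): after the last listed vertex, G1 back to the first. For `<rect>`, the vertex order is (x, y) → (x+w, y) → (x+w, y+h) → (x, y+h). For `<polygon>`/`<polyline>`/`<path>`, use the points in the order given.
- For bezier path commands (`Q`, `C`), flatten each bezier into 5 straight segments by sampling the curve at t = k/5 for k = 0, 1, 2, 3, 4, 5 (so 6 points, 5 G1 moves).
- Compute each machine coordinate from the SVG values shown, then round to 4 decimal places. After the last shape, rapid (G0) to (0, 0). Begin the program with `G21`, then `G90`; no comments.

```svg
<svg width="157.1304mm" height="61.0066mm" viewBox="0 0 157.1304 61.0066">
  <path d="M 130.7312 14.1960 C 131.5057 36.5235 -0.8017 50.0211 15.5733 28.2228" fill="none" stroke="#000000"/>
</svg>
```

1 u = 1 mm; y_m = 61.0066 − y.

[1] `<path>` cubic bezier, #000000→engrave S338 F2700: (130.7312,46.8106) → (117.4802,34.6854) → (85.8142,25.9498) → (49.2579,21.8740) → (21.3361,23.7286) → (15.5733,32.7838)

G21
G90
G0 X130.7312 Y46.8106
M3 S338
G1 X117.4802 Y34.6854 F2700
G1 X85.8142 Y25.9498
G1 X49.2579 Y21.8740
G1 X21.3361 Y23.7286
G1 X15.5733 Y32.7838
M5
G0 X0.0000 Y0.0000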